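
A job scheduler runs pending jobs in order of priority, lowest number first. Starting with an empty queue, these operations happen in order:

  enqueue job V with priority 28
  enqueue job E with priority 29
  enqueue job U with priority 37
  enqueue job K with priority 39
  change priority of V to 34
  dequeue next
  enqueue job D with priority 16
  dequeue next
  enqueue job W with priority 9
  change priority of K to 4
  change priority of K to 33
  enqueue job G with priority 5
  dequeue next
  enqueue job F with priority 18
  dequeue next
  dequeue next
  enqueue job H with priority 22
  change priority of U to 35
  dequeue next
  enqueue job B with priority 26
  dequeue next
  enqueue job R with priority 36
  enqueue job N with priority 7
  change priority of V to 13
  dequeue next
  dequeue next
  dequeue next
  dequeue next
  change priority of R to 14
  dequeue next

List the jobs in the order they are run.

add V (priority 28) → {V:28}
add E (priority 29) → {V:28, E:29}
add U (priority 37) → {V:28, E:29, U:37}
add K (priority 39) → {V:28, E:29, U:37, K:39}
update V to priority 34 → {E:29, V:34, U:37, K:39}
dequeue next → E; now {V:34, U:37, K:39}
add D (priority 16) → {D:16, V:34, U:37, K:39}
dequeue next → D; now {V:34, U:37, K:39}
add W (priority 9) → {W:9, V:34, U:37, K:39}
update K to priority 4 → {K:4, W:9, V:34, U:37}
update K to priority 33 → {W:9, K:33, V:34, U:37}
add G (priority 5) → {G:5, W:9, K:33, V:34, U:37}
dequeue next → G; now {W:9, K:33, V:34, U:37}
add F (priority 18) → {W:9, F:18, K:33, V:34, U:37}
dequeue next → W; now {F:18, K:33, V:34, U:37}
dequeue next → F; now {K:33, V:34, U:37}
add H (priority 22) → {H:22, K:33, V:34, U:37}
update U to priority 35 → {H:22, K:33, V:34, U:35}
dequeue next → H; now {K:33, V:34, U:35}
add B (priority 26) → {B:26, K:33, V:34, U:35}
dequeue next → B; now {K:33, V:34, U:35}
add R (priority 36) → {K:33, V:34, U:35, R:36}
add N (priority 7) → {N:7, K:33, V:34, U:35, R:36}
update V to priority 13 → {N:7, V:13, K:33, U:35, R:36}
dequeue next → N; now {V:13, K:33, U:35, R:36}
dequeue next → V; now {K:33, U:35, R:36}
dequeue next → K; now {U:35, R:36}
dequeue next → U; now {R:36}
update R to priority 14 → {R:14}
dequeue next → R; now {}

E → D → G → W → F → H → B → N → V → K → U → R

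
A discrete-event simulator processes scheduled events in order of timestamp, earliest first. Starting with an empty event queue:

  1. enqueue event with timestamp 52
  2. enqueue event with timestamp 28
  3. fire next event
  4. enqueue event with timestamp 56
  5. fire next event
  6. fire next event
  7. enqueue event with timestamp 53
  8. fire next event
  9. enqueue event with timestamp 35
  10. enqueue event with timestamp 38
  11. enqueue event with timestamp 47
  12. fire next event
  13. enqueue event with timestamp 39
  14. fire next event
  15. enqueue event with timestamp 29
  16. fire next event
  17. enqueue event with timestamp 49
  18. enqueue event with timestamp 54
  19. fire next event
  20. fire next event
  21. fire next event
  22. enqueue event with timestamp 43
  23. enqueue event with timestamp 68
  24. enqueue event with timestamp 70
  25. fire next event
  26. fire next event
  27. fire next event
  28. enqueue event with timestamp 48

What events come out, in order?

28, 52, 56, 53, 35, 38, 29, 39, 47, 49, 43, 54, 68

insert 52 → {52}
insert 28 → {28, 52}
fire next event → 28; now {52}
insert 56 → {52, 56}
fire next event → 52; now {56}
fire next event → 56; now {}
insert 53 → {53}
fire next event → 53; now {}
insert 35 → {35}
insert 38 → {35, 38}
insert 47 → {35, 38, 47}
fire next event → 35; now {38, 47}
insert 39 → {38, 39, 47}
fire next event → 38; now {39, 47}
insert 29 → {29, 39, 47}
fire next event → 29; now {39, 47}
insert 49 → {39, 47, 49}
insert 54 → {39, 47, 49, 54}
fire next event → 39; now {47, 49, 54}
fire next event → 47; now {49, 54}
fire next event → 49; now {54}
insert 43 → {43, 54}
insert 68 → {43, 54, 68}
insert 70 → {43, 54, 68, 70}
fire next event → 43; now {54, 68, 70}
fire next event → 54; now {68, 70}
fire next event → 68; now {70}
insert 48 → {48, 70}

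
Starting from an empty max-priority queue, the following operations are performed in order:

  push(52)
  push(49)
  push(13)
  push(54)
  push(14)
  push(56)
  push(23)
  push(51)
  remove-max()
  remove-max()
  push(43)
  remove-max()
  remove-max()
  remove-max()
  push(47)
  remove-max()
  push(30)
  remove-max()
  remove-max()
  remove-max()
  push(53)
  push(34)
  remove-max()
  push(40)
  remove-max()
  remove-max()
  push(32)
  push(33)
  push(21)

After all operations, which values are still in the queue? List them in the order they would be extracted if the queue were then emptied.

[33, 32, 21, 14, 13]

insert 52 → {52}
insert 49 → {52, 49}
insert 13 → {52, 49, 13}
insert 54 → {54, 52, 49, 13}
insert 14 → {54, 52, 49, 14, 13}
insert 56 → {56, 54, 52, 49, 14, 13}
insert 23 → {56, 54, 52, 49, 23, 14, 13}
insert 51 → {56, 54, 52, 51, 49, 23, 14, 13}
remove-max → 56; now {54, 52, 51, 49, 23, 14, 13}
remove-max → 54; now {52, 51, 49, 23, 14, 13}
insert 43 → {52, 51, 49, 43, 23, 14, 13}
remove-max → 52; now {51, 49, 43, 23, 14, 13}
remove-max → 51; now {49, 43, 23, 14, 13}
remove-max → 49; now {43, 23, 14, 13}
insert 47 → {47, 43, 23, 14, 13}
remove-max → 47; now {43, 23, 14, 13}
insert 30 → {43, 30, 23, 14, 13}
remove-max → 43; now {30, 23, 14, 13}
remove-max → 30; now {23, 14, 13}
remove-max → 23; now {14, 13}
insert 53 → {53, 14, 13}
insert 34 → {53, 34, 14, 13}
remove-max → 53; now {34, 14, 13}
insert 40 → {40, 34, 14, 13}
remove-max → 40; now {34, 14, 13}
remove-max → 34; now {14, 13}
insert 32 → {32, 14, 13}
insert 33 → {33, 32, 14, 13}
insert 21 → {33, 32, 21, 14, 13}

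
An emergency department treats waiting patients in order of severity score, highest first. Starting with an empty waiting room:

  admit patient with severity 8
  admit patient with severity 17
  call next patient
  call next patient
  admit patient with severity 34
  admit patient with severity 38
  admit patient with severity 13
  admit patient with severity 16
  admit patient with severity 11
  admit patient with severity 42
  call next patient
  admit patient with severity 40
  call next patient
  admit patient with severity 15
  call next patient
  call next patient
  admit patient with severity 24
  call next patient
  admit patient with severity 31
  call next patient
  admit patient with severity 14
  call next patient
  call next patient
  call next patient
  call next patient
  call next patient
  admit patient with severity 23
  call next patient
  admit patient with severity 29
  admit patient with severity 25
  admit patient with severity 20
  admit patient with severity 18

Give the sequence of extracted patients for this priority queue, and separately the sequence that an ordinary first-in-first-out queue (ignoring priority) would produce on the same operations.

priority queue: [17, 8, 42, 40, 38, 34, 24, 31, 16, 15, 14, 13, 11, 23]; FIFO queue: [8, 17, 34, 38, 13, 16, 11, 42, 40, 15, 24, 31, 14, 23]

insert 8 → {8}
insert 17 → {17, 8}
call next patient → 17; now {8}
call next patient → 8; now {}
insert 34 → {34}
insert 38 → {38, 34}
insert 13 → {38, 34, 13}
insert 16 → {38, 34, 16, 13}
insert 11 → {38, 34, 16, 13, 11}
insert 42 → {42, 38, 34, 16, 13, 11}
call next patient → 42; now {38, 34, 16, 13, 11}
insert 40 → {40, 38, 34, 16, 13, 11}
call next patient → 40; now {38, 34, 16, 13, 11}
insert 15 → {38, 34, 16, 15, 13, 11}
call next patient → 38; now {34, 16, 15, 13, 11}
call next patient → 34; now {16, 15, 13, 11}
insert 24 → {24, 16, 15, 13, 11}
call next patient → 24; now {16, 15, 13, 11}
insert 31 → {31, 16, 15, 13, 11}
call next patient → 31; now {16, 15, 13, 11}
insert 14 → {16, 15, 14, 13, 11}
call next patient → 16; now {15, 14, 13, 11}
call next patient → 15; now {14, 13, 11}
call next patient → 14; now {13, 11}
call next patient → 13; now {11}
call next patient → 11; now {}
insert 23 → {23}
call next patient → 23; now {}
insert 29 → {29}
insert 25 → {29, 25}
insert 20 → {29, 25, 20}
insert 18 → {29, 25, 20, 18}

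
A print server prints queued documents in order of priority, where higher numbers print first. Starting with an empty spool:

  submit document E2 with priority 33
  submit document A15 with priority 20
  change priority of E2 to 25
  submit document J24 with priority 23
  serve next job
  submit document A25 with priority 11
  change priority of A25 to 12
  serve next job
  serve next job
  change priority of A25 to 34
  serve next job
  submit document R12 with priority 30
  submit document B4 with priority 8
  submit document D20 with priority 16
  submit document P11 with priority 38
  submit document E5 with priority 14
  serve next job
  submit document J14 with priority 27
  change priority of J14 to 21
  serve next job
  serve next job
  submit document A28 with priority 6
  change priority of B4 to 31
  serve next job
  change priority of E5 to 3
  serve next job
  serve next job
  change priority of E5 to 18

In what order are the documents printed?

add E2 (priority 33) → {E2:33}
add A15 (priority 20) → {E2:33, A15:20}
update E2 to priority 25 → {E2:25, A15:20}
add J24 (priority 23) → {E2:25, J24:23, A15:20}
serve next job → E2; now {J24:23, A15:20}
add A25 (priority 11) → {J24:23, A15:20, A25:11}
update A25 to priority 12 → {J24:23, A15:20, A25:12}
serve next job → J24; now {A15:20, A25:12}
serve next job → A15; now {A25:12}
update A25 to priority 34 → {A25:34}
serve next job → A25; now {}
add R12 (priority 30) → {R12:30}
add B4 (priority 8) → {R12:30, B4:8}
add D20 (priority 16) → {R12:30, D20:16, B4:8}
add P11 (priority 38) → {P11:38, R12:30, D20:16, B4:8}
add E5 (priority 14) → {P11:38, R12:30, D20:16, E5:14, B4:8}
serve next job → P11; now {R12:30, D20:16, E5:14, B4:8}
add J14 (priority 27) → {R12:30, J14:27, D20:16, E5:14, B4:8}
update J14 to priority 21 → {R12:30, J14:21, D20:16, E5:14, B4:8}
serve next job → R12; now {J14:21, D20:16, E5:14, B4:8}
serve next job → J14; now {D20:16, E5:14, B4:8}
add A28 (priority 6) → {D20:16, E5:14, B4:8, A28:6}
update B4 to priority 31 → {B4:31, D20:16, E5:14, A28:6}
serve next job → B4; now {D20:16, E5:14, A28:6}
update E5 to priority 3 → {D20:16, A28:6, E5:3}
serve next job → D20; now {A28:6, E5:3}
serve next job → A28; now {E5:3}
update E5 to priority 18 → {E5:18}

[E2, J24, A15, A25, P11, R12, J14, B4, D20, A28]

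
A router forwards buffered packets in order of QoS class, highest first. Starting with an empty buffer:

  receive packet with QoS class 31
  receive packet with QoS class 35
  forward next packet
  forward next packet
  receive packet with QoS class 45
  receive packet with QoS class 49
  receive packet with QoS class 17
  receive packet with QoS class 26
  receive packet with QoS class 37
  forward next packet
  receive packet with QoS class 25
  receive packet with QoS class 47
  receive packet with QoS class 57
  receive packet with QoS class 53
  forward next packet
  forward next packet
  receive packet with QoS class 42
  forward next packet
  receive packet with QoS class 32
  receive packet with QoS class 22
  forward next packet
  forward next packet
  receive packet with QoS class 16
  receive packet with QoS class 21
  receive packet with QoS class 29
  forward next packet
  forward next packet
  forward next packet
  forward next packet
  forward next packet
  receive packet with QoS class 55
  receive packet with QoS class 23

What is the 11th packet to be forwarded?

insert 31 → {31}
insert 35 → {35, 31}
forward next packet → 35; now {31}
forward next packet → 31; now {}
insert 45 → {45}
insert 49 → {49, 45}
insert 17 → {49, 45, 17}
insert 26 → {49, 45, 26, 17}
insert 37 → {49, 45, 37, 26, 17}
forward next packet → 49; now {45, 37, 26, 17}
insert 25 → {45, 37, 26, 25, 17}
insert 47 → {47, 45, 37, 26, 25, 17}
insert 57 → {57, 47, 45, 37, 26, 25, 17}
insert 53 → {57, 53, 47, 45, 37, 26, 25, 17}
forward next packet → 57; now {53, 47, 45, 37, 26, 25, 17}
forward next packet → 53; now {47, 45, 37, 26, 25, 17}
insert 42 → {47, 45, 42, 37, 26, 25, 17}
forward next packet → 47; now {45, 42, 37, 26, 25, 17}
insert 32 → {45, 42, 37, 32, 26, 25, 17}
insert 22 → {45, 42, 37, 32, 26, 25, 22, 17}
forward next packet → 45; now {42, 37, 32, 26, 25, 22, 17}
forward next packet → 42; now {37, 32, 26, 25, 22, 17}
insert 16 → {37, 32, 26, 25, 22, 17, 16}
insert 21 → {37, 32, 26, 25, 22, 21, 17, 16}
insert 29 → {37, 32, 29, 26, 25, 22, 21, 17, 16}
forward next packet → 37; now {32, 29, 26, 25, 22, 21, 17, 16}
forward next packet → 32; now {29, 26, 25, 22, 21, 17, 16}
forward next packet → 29; now {26, 25, 22, 21, 17, 16}
forward next packet → 26; now {25, 22, 21, 17, 16}
forward next packet → 25; now {22, 21, 17, 16}
insert 55 → {55, 22, 21, 17, 16}
insert 23 → {55, 23, 22, 21, 17, 16}

29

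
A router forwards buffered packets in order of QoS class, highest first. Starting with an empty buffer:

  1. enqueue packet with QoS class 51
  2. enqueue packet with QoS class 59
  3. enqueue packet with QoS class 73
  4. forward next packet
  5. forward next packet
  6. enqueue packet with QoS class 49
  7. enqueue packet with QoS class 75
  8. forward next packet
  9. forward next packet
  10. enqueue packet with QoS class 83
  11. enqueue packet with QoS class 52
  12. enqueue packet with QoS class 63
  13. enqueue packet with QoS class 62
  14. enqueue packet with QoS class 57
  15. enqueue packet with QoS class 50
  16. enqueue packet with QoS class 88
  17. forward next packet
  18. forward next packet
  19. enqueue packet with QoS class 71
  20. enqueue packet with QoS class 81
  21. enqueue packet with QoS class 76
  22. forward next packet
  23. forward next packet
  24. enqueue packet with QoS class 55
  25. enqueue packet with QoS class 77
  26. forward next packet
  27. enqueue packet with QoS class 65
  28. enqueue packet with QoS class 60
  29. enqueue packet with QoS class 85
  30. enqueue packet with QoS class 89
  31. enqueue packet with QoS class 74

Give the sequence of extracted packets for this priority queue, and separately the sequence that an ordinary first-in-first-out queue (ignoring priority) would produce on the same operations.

priority queue: 73, 59, 75, 51, 88, 83, 81, 76, 77; FIFO queue: [51, 59, 73, 49, 75, 83, 52, 63, 62]

insert 51 → {51}
insert 59 → {59, 51}
insert 73 → {73, 59, 51}
forward next packet → 73; now {59, 51}
forward next packet → 59; now {51}
insert 49 → {51, 49}
insert 75 → {75, 51, 49}
forward next packet → 75; now {51, 49}
forward next packet → 51; now {49}
insert 83 → {83, 49}
insert 52 → {83, 52, 49}
insert 63 → {83, 63, 52, 49}
insert 62 → {83, 63, 62, 52, 49}
insert 57 → {83, 63, 62, 57, 52, 49}
insert 50 → {83, 63, 62, 57, 52, 50, 49}
insert 88 → {88, 83, 63, 62, 57, 52, 50, 49}
forward next packet → 88; now {83, 63, 62, 57, 52, 50, 49}
forward next packet → 83; now {63, 62, 57, 52, 50, 49}
insert 71 → {71, 63, 62, 57, 52, 50, 49}
insert 81 → {81, 71, 63, 62, 57, 52, 50, 49}
insert 76 → {81, 76, 71, 63, 62, 57, 52, 50, 49}
forward next packet → 81; now {76, 71, 63, 62, 57, 52, 50, 49}
forward next packet → 76; now {71, 63, 62, 57, 52, 50, 49}
insert 55 → {71, 63, 62, 57, 55, 52, 50, 49}
insert 77 → {77, 71, 63, 62, 57, 55, 52, 50, 49}
forward next packet → 77; now {71, 63, 62, 57, 55, 52, 50, 49}
insert 65 → {71, 65, 63, 62, 57, 55, 52, 50, 49}
insert 60 → {71, 65, 63, 62, 60, 57, 55, 52, 50, 49}
insert 85 → {85, 71, 65, 63, 62, 60, 57, 55, 52, 50, 49}
insert 89 → {89, 85, 71, 65, 63, 62, 60, 57, 55, 52, 50, 49}
insert 74 → {89, 85, 74, 71, 65, 63, 62, 60, 57, 55, 52, 50, 49}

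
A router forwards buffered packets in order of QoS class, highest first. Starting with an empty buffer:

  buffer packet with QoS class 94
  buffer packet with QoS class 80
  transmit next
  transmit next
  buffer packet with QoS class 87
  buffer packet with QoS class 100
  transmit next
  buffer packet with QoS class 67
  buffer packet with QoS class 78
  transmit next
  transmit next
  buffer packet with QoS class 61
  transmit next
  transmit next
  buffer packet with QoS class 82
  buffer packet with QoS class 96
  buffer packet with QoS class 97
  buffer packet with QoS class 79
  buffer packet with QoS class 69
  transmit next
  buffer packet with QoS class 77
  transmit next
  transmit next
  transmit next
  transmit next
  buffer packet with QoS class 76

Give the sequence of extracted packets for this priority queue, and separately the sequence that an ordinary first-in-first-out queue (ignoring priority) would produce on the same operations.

insert 94 → {94}
insert 80 → {94, 80}
transmit next → 94; now {80}
transmit next → 80; now {}
insert 87 → {87}
insert 100 → {100, 87}
transmit next → 100; now {87}
insert 67 → {87, 67}
insert 78 → {87, 78, 67}
transmit next → 87; now {78, 67}
transmit next → 78; now {67}
insert 61 → {67, 61}
transmit next → 67; now {61}
transmit next → 61; now {}
insert 82 → {82}
insert 96 → {96, 82}
insert 97 → {97, 96, 82}
insert 79 → {97, 96, 82, 79}
insert 69 → {97, 96, 82, 79, 69}
transmit next → 97; now {96, 82, 79, 69}
insert 77 → {96, 82, 79, 77, 69}
transmit next → 96; now {82, 79, 77, 69}
transmit next → 82; now {79, 77, 69}
transmit next → 79; now {77, 69}
transmit next → 77; now {69}
insert 76 → {76, 69}

priority queue: 94 → 80 → 100 → 87 → 78 → 67 → 61 → 97 → 96 → 82 → 79 → 77; FIFO queue: 94 → 80 → 87 → 100 → 67 → 78 → 61 → 82 → 96 → 97 → 79 → 69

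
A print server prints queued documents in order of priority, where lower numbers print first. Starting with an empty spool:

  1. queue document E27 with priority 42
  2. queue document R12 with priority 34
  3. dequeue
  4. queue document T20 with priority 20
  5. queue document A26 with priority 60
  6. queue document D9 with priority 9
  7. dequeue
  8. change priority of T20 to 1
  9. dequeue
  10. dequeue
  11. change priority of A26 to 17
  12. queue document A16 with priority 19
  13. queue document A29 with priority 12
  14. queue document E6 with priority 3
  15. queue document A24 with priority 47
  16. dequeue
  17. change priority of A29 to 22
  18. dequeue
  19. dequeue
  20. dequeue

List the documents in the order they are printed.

add E27 (priority 42) → {E27:42}
add R12 (priority 34) → {R12:34, E27:42}
dequeue → R12; now {E27:42}
add T20 (priority 20) → {T20:20, E27:42}
add A26 (priority 60) → {T20:20, E27:42, A26:60}
add D9 (priority 9) → {D9:9, T20:20, E27:42, A26:60}
dequeue → D9; now {T20:20, E27:42, A26:60}
update T20 to priority 1 → {T20:1, E27:42, A26:60}
dequeue → T20; now {E27:42, A26:60}
dequeue → E27; now {A26:60}
update A26 to priority 17 → {A26:17}
add A16 (priority 19) → {A26:17, A16:19}
add A29 (priority 12) → {A29:12, A26:17, A16:19}
add E6 (priority 3) → {E6:3, A29:12, A26:17, A16:19}
add A24 (priority 47) → {E6:3, A29:12, A26:17, A16:19, A24:47}
dequeue → E6; now {A29:12, A26:17, A16:19, A24:47}
update A29 to priority 22 → {A26:17, A16:19, A29:22, A24:47}
dequeue → A26; now {A16:19, A29:22, A24:47}
dequeue → A16; now {A29:22, A24:47}
dequeue → A29; now {A24:47}

R12, D9, T20, E27, E6, A26, A16, A29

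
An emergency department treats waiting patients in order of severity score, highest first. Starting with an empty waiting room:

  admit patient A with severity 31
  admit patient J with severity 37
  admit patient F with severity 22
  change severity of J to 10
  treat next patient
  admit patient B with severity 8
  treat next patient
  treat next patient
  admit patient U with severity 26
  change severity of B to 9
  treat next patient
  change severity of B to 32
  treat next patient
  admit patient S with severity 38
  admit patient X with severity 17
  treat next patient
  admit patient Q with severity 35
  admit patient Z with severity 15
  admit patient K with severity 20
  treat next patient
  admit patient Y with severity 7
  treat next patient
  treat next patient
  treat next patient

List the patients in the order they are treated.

A → F → J → U → B → S → Q → K → X → Z

add A (severity 31) → {A:31}
add J (severity 37) → {J:37, A:31}
add F (severity 22) → {J:37, A:31, F:22}
update J to severity 10 → {A:31, F:22, J:10}
treat next patient → A; now {F:22, J:10}
add B (severity 8) → {F:22, J:10, B:8}
treat next patient → F; now {J:10, B:8}
treat next patient → J; now {B:8}
add U (severity 26) → {U:26, B:8}
update B to severity 9 → {U:26, B:9}
treat next patient → U; now {B:9}
update B to severity 32 → {B:32}
treat next patient → B; now {}
add S (severity 38) → {S:38}
add X (severity 17) → {S:38, X:17}
treat next patient → S; now {X:17}
add Q (severity 35) → {Q:35, X:17}
add Z (severity 15) → {Q:35, X:17, Z:15}
add K (severity 20) → {Q:35, K:20, X:17, Z:15}
treat next patient → Q; now {K:20, X:17, Z:15}
add Y (severity 7) → {K:20, X:17, Z:15, Y:7}
treat next patient → K; now {X:17, Z:15, Y:7}
treat next patient → X; now {Z:15, Y:7}
treat next patient → Z; now {Y:7}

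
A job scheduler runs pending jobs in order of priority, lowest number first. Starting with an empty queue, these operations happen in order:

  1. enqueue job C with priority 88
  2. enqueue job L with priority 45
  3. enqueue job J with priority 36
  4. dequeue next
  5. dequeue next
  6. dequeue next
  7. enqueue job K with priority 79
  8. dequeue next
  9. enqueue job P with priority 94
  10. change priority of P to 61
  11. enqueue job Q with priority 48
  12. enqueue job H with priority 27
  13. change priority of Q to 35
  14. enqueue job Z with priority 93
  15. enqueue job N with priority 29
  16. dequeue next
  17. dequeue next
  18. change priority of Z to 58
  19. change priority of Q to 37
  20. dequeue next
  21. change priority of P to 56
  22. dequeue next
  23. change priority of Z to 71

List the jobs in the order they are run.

[J, L, C, K, H, N, Q, P]

add C (priority 88) → {C:88}
add L (priority 45) → {L:45, C:88}
add J (priority 36) → {J:36, L:45, C:88}
dequeue next → J; now {L:45, C:88}
dequeue next → L; now {C:88}
dequeue next → C; now {}
add K (priority 79) → {K:79}
dequeue next → K; now {}
add P (priority 94) → {P:94}
update P to priority 61 → {P:61}
add Q (priority 48) → {Q:48, P:61}
add H (priority 27) → {H:27, Q:48, P:61}
update Q to priority 35 → {H:27, Q:35, P:61}
add Z (priority 93) → {H:27, Q:35, P:61, Z:93}
add N (priority 29) → {H:27, N:29, Q:35, P:61, Z:93}
dequeue next → H; now {N:29, Q:35, P:61, Z:93}
dequeue next → N; now {Q:35, P:61, Z:93}
update Z to priority 58 → {Q:35, Z:58, P:61}
update Q to priority 37 → {Q:37, Z:58, P:61}
dequeue next → Q; now {Z:58, P:61}
update P to priority 56 → {P:56, Z:58}
dequeue next → P; now {Z:58}
update Z to priority 71 → {Z:71}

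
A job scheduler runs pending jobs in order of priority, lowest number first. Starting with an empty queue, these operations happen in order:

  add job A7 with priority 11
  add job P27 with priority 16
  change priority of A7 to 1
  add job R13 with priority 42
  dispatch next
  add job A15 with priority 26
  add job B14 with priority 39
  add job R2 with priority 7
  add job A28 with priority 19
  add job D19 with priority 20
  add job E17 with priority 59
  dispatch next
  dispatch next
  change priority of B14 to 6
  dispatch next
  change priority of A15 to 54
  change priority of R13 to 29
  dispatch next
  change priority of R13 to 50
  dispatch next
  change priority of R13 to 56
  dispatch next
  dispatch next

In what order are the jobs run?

add A7 (priority 11) → {A7:11}
add P27 (priority 16) → {A7:11, P27:16}
update A7 to priority 1 → {A7:1, P27:16}
add R13 (priority 42) → {A7:1, P27:16, R13:42}
dispatch next → A7; now {P27:16, R13:42}
add A15 (priority 26) → {P27:16, A15:26, R13:42}
add B14 (priority 39) → {P27:16, A15:26, B14:39, R13:42}
add R2 (priority 7) → {R2:7, P27:16, A15:26, B14:39, R13:42}
add A28 (priority 19) → {R2:7, P27:16, A28:19, A15:26, B14:39, R13:42}
add D19 (priority 20) → {R2:7, P27:16, A28:19, D19:20, A15:26, B14:39, R13:42}
add E17 (priority 59) → {R2:7, P27:16, A28:19, D19:20, A15:26, B14:39, R13:42, E17:59}
dispatch next → R2; now {P27:16, A28:19, D19:20, A15:26, B14:39, R13:42, E17:59}
dispatch next → P27; now {A28:19, D19:20, A15:26, B14:39, R13:42, E17:59}
update B14 to priority 6 → {B14:6, A28:19, D19:20, A15:26, R13:42, E17:59}
dispatch next → B14; now {A28:19, D19:20, A15:26, R13:42, E17:59}
update A15 to priority 54 → {A28:19, D19:20, R13:42, A15:54, E17:59}
update R13 to priority 29 → {A28:19, D19:20, R13:29, A15:54, E17:59}
dispatch next → A28; now {D19:20, R13:29, A15:54, E17:59}
update R13 to priority 50 → {D19:20, R13:50, A15:54, E17:59}
dispatch next → D19; now {R13:50, A15:54, E17:59}
update R13 to priority 56 → {A15:54, R13:56, E17:59}
dispatch next → A15; now {R13:56, E17:59}
dispatch next → R13; now {E17:59}

[A7, R2, P27, B14, A28, D19, A15, R13]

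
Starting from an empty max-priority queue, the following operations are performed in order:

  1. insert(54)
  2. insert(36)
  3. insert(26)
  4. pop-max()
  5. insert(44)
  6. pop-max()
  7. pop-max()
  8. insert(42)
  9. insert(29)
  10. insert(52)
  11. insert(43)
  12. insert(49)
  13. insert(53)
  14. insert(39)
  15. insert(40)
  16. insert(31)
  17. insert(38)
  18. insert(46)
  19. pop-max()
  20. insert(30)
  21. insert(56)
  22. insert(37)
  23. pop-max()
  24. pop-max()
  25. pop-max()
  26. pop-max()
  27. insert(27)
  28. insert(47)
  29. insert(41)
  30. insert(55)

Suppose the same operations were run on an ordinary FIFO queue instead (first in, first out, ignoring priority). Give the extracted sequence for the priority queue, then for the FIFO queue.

insert 54 → {54}
insert 36 → {54, 36}
insert 26 → {54, 36, 26}
pop-max → 54; now {36, 26}
insert 44 → {44, 36, 26}
pop-max → 44; now {36, 26}
pop-max → 36; now {26}
insert 42 → {42, 26}
insert 29 → {42, 29, 26}
insert 52 → {52, 42, 29, 26}
insert 43 → {52, 43, 42, 29, 26}
insert 49 → {52, 49, 43, 42, 29, 26}
insert 53 → {53, 52, 49, 43, 42, 29, 26}
insert 39 → {53, 52, 49, 43, 42, 39, 29, 26}
insert 40 → {53, 52, 49, 43, 42, 40, 39, 29, 26}
insert 31 → {53, 52, 49, 43, 42, 40, 39, 31, 29, 26}
insert 38 → {53, 52, 49, 43, 42, 40, 39, 38, 31, 29, 26}
insert 46 → {53, 52, 49, 46, 43, 42, 40, 39, 38, 31, 29, 26}
pop-max → 53; now {52, 49, 46, 43, 42, 40, 39, 38, 31, 29, 26}
insert 30 → {52, 49, 46, 43, 42, 40, 39, 38, 31, 30, 29, 26}
insert 56 → {56, 52, 49, 46, 43, 42, 40, 39, 38, 31, 30, 29, 26}
insert 37 → {56, 52, 49, 46, 43, 42, 40, 39, 38, 37, 31, 30, 29, 26}
pop-max → 56; now {52, 49, 46, 43, 42, 40, 39, 38, 37, 31, 30, 29, 26}
pop-max → 52; now {49, 46, 43, 42, 40, 39, 38, 37, 31, 30, 29, 26}
pop-max → 49; now {46, 43, 42, 40, 39, 38, 37, 31, 30, 29, 26}
pop-max → 46; now {43, 42, 40, 39, 38, 37, 31, 30, 29, 26}
insert 27 → {43, 42, 40, 39, 38, 37, 31, 30, 29, 27, 26}
insert 47 → {47, 43, 42, 40, 39, 38, 37, 31, 30, 29, 27, 26}
insert 41 → {47, 43, 42, 41, 40, 39, 38, 37, 31, 30, 29, 27, 26}
insert 55 → {55, 47, 43, 42, 41, 40, 39, 38, 37, 31, 30, 29, 27, 26}

priority queue: 54 → 44 → 36 → 53 → 56 → 52 → 49 → 46; FIFO queue: 54 → 36 → 26 → 44 → 42 → 29 → 52 → 43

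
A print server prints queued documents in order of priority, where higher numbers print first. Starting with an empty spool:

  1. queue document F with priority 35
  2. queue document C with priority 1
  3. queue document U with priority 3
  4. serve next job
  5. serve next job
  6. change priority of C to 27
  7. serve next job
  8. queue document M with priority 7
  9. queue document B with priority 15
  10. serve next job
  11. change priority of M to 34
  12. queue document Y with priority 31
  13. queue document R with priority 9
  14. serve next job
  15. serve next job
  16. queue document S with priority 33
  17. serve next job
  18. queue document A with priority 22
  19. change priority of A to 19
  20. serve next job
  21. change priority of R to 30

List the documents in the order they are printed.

[F, U, C, B, M, Y, S, A]

add F (priority 35) → {F:35}
add C (priority 1) → {F:35, C:1}
add U (priority 3) → {F:35, U:3, C:1}
serve next job → F; now {U:3, C:1}
serve next job → U; now {C:1}
update C to priority 27 → {C:27}
serve next job → C; now {}
add M (priority 7) → {M:7}
add B (priority 15) → {B:15, M:7}
serve next job → B; now {M:7}
update M to priority 34 → {M:34}
add Y (priority 31) → {M:34, Y:31}
add R (priority 9) → {M:34, Y:31, R:9}
serve next job → M; now {Y:31, R:9}
serve next job → Y; now {R:9}
add S (priority 33) → {S:33, R:9}
serve next job → S; now {R:9}
add A (priority 22) → {A:22, R:9}
update A to priority 19 → {A:19, R:9}
serve next job → A; now {R:9}
update R to priority 30 → {R:30}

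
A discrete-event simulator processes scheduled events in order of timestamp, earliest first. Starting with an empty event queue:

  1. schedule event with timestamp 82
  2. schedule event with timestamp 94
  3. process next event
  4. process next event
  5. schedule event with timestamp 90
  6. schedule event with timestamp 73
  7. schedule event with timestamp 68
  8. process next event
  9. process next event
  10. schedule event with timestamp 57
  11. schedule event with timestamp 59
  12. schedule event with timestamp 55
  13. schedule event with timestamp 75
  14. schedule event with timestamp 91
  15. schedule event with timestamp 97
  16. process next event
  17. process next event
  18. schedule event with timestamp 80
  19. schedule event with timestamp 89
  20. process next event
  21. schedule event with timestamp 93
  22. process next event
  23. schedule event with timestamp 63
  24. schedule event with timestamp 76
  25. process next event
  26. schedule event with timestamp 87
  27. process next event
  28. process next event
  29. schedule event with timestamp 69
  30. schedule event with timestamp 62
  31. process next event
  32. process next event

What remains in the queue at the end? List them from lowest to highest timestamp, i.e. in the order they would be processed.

[87, 89, 90, 91, 93, 97]

insert 82 → {82}
insert 94 → {82, 94}
process next event → 82; now {94}
process next event → 94; now {}
insert 90 → {90}
insert 73 → {73, 90}
insert 68 → {68, 73, 90}
process next event → 68; now {73, 90}
process next event → 73; now {90}
insert 57 → {57, 90}
insert 59 → {57, 59, 90}
insert 55 → {55, 57, 59, 90}
insert 75 → {55, 57, 59, 75, 90}
insert 91 → {55, 57, 59, 75, 90, 91}
insert 97 → {55, 57, 59, 75, 90, 91, 97}
process next event → 55; now {57, 59, 75, 90, 91, 97}
process next event → 57; now {59, 75, 90, 91, 97}
insert 80 → {59, 75, 80, 90, 91, 97}
insert 89 → {59, 75, 80, 89, 90, 91, 97}
process next event → 59; now {75, 80, 89, 90, 91, 97}
insert 93 → {75, 80, 89, 90, 91, 93, 97}
process next event → 75; now {80, 89, 90, 91, 93, 97}
insert 63 → {63, 80, 89, 90, 91, 93, 97}
insert 76 → {63, 76, 80, 89, 90, 91, 93, 97}
process next event → 63; now {76, 80, 89, 90, 91, 93, 97}
insert 87 → {76, 80, 87, 89, 90, 91, 93, 97}
process next event → 76; now {80, 87, 89, 90, 91, 93, 97}
process next event → 80; now {87, 89, 90, 91, 93, 97}
insert 69 → {69, 87, 89, 90, 91, 93, 97}
insert 62 → {62, 69, 87, 89, 90, 91, 93, 97}
process next event → 62; now {69, 87, 89, 90, 91, 93, 97}
process next event → 69; now {87, 89, 90, 91, 93, 97}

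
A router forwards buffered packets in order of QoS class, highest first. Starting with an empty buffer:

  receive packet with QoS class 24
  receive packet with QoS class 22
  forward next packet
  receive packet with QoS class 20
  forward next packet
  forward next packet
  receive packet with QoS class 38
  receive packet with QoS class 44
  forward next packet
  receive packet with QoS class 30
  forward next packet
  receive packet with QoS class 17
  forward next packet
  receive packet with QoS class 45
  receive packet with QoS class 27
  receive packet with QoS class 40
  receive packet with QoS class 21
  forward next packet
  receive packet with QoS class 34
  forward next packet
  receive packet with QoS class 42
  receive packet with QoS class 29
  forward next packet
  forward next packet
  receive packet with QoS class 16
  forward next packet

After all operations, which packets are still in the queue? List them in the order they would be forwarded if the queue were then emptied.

[27, 21, 17, 16]

insert 24 → {24}
insert 22 → {24, 22}
forward next packet → 24; now {22}
insert 20 → {22, 20}
forward next packet → 22; now {20}
forward next packet → 20; now {}
insert 38 → {38}
insert 44 → {44, 38}
forward next packet → 44; now {38}
insert 30 → {38, 30}
forward next packet → 38; now {30}
insert 17 → {30, 17}
forward next packet → 30; now {17}
insert 45 → {45, 17}
insert 27 → {45, 27, 17}
insert 40 → {45, 40, 27, 17}
insert 21 → {45, 40, 27, 21, 17}
forward next packet → 45; now {40, 27, 21, 17}
insert 34 → {40, 34, 27, 21, 17}
forward next packet → 40; now {34, 27, 21, 17}
insert 42 → {42, 34, 27, 21, 17}
insert 29 → {42, 34, 29, 27, 21, 17}
forward next packet → 42; now {34, 29, 27, 21, 17}
forward next packet → 34; now {29, 27, 21, 17}
insert 16 → {29, 27, 21, 17, 16}
forward next packet → 29; now {27, 21, 17, 16}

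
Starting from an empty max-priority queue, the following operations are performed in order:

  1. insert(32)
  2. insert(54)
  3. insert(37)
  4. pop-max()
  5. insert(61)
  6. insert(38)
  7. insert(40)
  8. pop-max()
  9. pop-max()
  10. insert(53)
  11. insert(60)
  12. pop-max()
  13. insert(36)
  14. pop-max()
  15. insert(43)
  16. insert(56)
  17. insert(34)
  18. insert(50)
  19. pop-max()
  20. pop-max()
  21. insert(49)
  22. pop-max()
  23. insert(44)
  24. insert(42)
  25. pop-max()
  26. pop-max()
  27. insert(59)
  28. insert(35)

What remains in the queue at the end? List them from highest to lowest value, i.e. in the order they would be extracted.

insert 32 → {32}
insert 54 → {54, 32}
insert 37 → {54, 37, 32}
pop-max → 54; now {37, 32}
insert 61 → {61, 37, 32}
insert 38 → {61, 38, 37, 32}
insert 40 → {61, 40, 38, 37, 32}
pop-max → 61; now {40, 38, 37, 32}
pop-max → 40; now {38, 37, 32}
insert 53 → {53, 38, 37, 32}
insert 60 → {60, 53, 38, 37, 32}
pop-max → 60; now {53, 38, 37, 32}
insert 36 → {53, 38, 37, 36, 32}
pop-max → 53; now {38, 37, 36, 32}
insert 43 → {43, 38, 37, 36, 32}
insert 56 → {56, 43, 38, 37, 36, 32}
insert 34 → {56, 43, 38, 37, 36, 34, 32}
insert 50 → {56, 50, 43, 38, 37, 36, 34, 32}
pop-max → 56; now {50, 43, 38, 37, 36, 34, 32}
pop-max → 50; now {43, 38, 37, 36, 34, 32}
insert 49 → {49, 43, 38, 37, 36, 34, 32}
pop-max → 49; now {43, 38, 37, 36, 34, 32}
insert 44 → {44, 43, 38, 37, 36, 34, 32}
insert 42 → {44, 43, 42, 38, 37, 36, 34, 32}
pop-max → 44; now {43, 42, 38, 37, 36, 34, 32}
pop-max → 43; now {42, 38, 37, 36, 34, 32}
insert 59 → {59, 42, 38, 37, 36, 34, 32}
insert 35 → {59, 42, 38, 37, 36, 35, 34, 32}

59 → 42 → 38 → 37 → 36 → 35 → 34 → 32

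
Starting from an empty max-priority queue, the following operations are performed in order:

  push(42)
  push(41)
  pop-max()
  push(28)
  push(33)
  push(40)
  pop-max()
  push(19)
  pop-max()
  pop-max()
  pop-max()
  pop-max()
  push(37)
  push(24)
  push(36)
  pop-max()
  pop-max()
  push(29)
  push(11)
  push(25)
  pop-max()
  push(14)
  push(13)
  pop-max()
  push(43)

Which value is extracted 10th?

insert 42 → {42}
insert 41 → {42, 41}
pop-max → 42; now {41}
insert 28 → {41, 28}
insert 33 → {41, 33, 28}
insert 40 → {41, 40, 33, 28}
pop-max → 41; now {40, 33, 28}
insert 19 → {40, 33, 28, 19}
pop-max → 40; now {33, 28, 19}
pop-max → 33; now {28, 19}
pop-max → 28; now {19}
pop-max → 19; now {}
insert 37 → {37}
insert 24 → {37, 24}
insert 36 → {37, 36, 24}
pop-max → 37; now {36, 24}
pop-max → 36; now {24}
insert 29 → {29, 24}
insert 11 → {29, 24, 11}
insert 25 → {29, 25, 24, 11}
pop-max → 29; now {25, 24, 11}
insert 14 → {25, 24, 14, 11}
insert 13 → {25, 24, 14, 13, 11}
pop-max → 25; now {24, 14, 13, 11}
insert 43 → {43, 24, 14, 13, 11}

25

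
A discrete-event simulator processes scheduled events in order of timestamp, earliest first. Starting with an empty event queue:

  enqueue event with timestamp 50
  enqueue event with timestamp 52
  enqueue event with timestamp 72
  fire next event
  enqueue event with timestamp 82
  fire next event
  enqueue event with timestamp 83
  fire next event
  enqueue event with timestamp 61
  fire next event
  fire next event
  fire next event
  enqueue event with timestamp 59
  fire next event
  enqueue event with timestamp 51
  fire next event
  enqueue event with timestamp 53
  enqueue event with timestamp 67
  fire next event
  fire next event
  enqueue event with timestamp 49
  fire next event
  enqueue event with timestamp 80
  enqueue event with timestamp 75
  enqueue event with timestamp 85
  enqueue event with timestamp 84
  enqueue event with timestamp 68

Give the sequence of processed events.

50 → 52 → 72 → 61 → 82 → 83 → 59 → 51 → 53 → 67 → 49

insert 50 → {50}
insert 52 → {50, 52}
insert 72 → {50, 52, 72}
fire next event → 50; now {52, 72}
insert 82 → {52, 72, 82}
fire next event → 52; now {72, 82}
insert 83 → {72, 82, 83}
fire next event → 72; now {82, 83}
insert 61 → {61, 82, 83}
fire next event → 61; now {82, 83}
fire next event → 82; now {83}
fire next event → 83; now {}
insert 59 → {59}
fire next event → 59; now {}
insert 51 → {51}
fire next event → 51; now {}
insert 53 → {53}
insert 67 → {53, 67}
fire next event → 53; now {67}
fire next event → 67; now {}
insert 49 → {49}
fire next event → 49; now {}
insert 80 → {80}
insert 75 → {75, 80}
insert 85 → {75, 80, 85}
insert 84 → {75, 80, 84, 85}
insert 68 → {68, 75, 80, 84, 85}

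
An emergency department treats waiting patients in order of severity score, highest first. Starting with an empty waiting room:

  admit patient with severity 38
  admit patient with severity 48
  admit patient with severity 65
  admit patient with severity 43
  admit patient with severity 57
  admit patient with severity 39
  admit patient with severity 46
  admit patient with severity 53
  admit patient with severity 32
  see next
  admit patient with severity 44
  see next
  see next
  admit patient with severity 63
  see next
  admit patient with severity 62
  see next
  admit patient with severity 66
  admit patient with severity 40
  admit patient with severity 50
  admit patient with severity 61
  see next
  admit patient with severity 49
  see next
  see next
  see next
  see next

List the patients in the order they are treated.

65, 57, 53, 63, 62, 66, 61, 50, 49, 48

insert 38 → {38}
insert 48 → {48, 38}
insert 65 → {65, 48, 38}
insert 43 → {65, 48, 43, 38}
insert 57 → {65, 57, 48, 43, 38}
insert 39 → {65, 57, 48, 43, 39, 38}
insert 46 → {65, 57, 48, 46, 43, 39, 38}
insert 53 → {65, 57, 53, 48, 46, 43, 39, 38}
insert 32 → {65, 57, 53, 48, 46, 43, 39, 38, 32}
see next → 65; now {57, 53, 48, 46, 43, 39, 38, 32}
insert 44 → {57, 53, 48, 46, 44, 43, 39, 38, 32}
see next → 57; now {53, 48, 46, 44, 43, 39, 38, 32}
see next → 53; now {48, 46, 44, 43, 39, 38, 32}
insert 63 → {63, 48, 46, 44, 43, 39, 38, 32}
see next → 63; now {48, 46, 44, 43, 39, 38, 32}
insert 62 → {62, 48, 46, 44, 43, 39, 38, 32}
see next → 62; now {48, 46, 44, 43, 39, 38, 32}
insert 66 → {66, 48, 46, 44, 43, 39, 38, 32}
insert 40 → {66, 48, 46, 44, 43, 40, 39, 38, 32}
insert 50 → {66, 50, 48, 46, 44, 43, 40, 39, 38, 32}
insert 61 → {66, 61, 50, 48, 46, 44, 43, 40, 39, 38, 32}
see next → 66; now {61, 50, 48, 46, 44, 43, 40, 39, 38, 32}
insert 49 → {61, 50, 49, 48, 46, 44, 43, 40, 39, 38, 32}
see next → 61; now {50, 49, 48, 46, 44, 43, 40, 39, 38, 32}
see next → 50; now {49, 48, 46, 44, 43, 40, 39, 38, 32}
see next → 49; now {48, 46, 44, 43, 40, 39, 38, 32}
see next → 48; now {46, 44, 43, 40, 39, 38, 32}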